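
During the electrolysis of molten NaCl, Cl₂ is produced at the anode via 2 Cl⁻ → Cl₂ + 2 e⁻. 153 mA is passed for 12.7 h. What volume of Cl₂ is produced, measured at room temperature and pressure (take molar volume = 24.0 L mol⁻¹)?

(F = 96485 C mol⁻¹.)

Q = I·t = 0.1530 A × 45720 s = 6995 C.
n(e⁻) = Q/F = 6995 / 96485 = 0.07250 mol.
2 electrons are transferred per Cl₂ molecule, so n(Cl₂) = 0.07250 / 2 = 0.03625 mol.
V = n × V_m = 0.03625 × 24.0 = 0.870 L.

0.870 L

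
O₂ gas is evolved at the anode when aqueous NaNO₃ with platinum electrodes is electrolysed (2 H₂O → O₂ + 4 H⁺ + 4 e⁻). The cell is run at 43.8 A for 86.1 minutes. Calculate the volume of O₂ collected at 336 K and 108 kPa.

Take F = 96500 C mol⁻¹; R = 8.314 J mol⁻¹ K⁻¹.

15.2 L

Q = I·t = 43.80 A × 5166.0 s = 226300 C.
n(e⁻) = Q/F = 226300 / 96500 = 2.345 mol.
4 electrons are transferred per O₂ molecule, so n(O₂) = 2.345 / 4 = 0.5862 mol.
V = nRT/P = (0.5862 × 8.314 × 336) / (108 × 10³ Pa) = 0.0152 m³ = 15.2 L.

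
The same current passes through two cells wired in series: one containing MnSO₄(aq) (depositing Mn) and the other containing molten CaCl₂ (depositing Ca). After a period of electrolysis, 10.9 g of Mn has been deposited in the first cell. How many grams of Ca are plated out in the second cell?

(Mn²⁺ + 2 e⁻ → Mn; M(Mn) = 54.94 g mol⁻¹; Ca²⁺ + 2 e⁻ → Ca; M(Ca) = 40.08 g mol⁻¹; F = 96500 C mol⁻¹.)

7.95 g

n(Mn) = 10.9 / 54.94 = 0.1984 mol.
Since Mn²⁺ + 2 e⁻ → Mn, n(e⁻) passed = 2 × 0.1984 = 0.3968 mol.
Cells in series carry the same charge, so the same 0.3968 mol of electrons passes through cell 2.
Ca²⁺ + 2 e⁻ → Ca, so n(Ca) = 0.3968 / 2 = 0.1984 mol.
m(Ca) = 0.1984 × 40.08 = 7.95 g.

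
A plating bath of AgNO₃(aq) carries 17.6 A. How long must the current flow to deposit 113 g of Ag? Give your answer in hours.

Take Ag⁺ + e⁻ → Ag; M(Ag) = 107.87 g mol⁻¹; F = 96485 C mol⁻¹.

1.60 h

n(Ag) = m/M = 113 / 107.87 = 1.048 mol.
Each Ag atom requires 1 electron, so n(e⁻) = 1 × 1.048 = 1.048 mol.
Q = n(e⁻)·F = 1.048 × 96485 = 101100 C.
t = Q/I = 101100 / 17.60 A = 5743 s = 1.60 h.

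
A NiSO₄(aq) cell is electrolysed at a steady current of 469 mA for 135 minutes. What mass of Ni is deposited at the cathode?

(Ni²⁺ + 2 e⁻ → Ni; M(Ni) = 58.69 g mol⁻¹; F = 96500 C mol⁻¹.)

1.16 g

Q = I·t = 0.4690 A × 8100.0 s = 3799 C.
n(e⁻) = Q/F = 3799 / 96500 = 0.03937 mol.
Ni²⁺ + 2 e⁻ → Ni, so n(Ni) = n(e⁻)/2 = 0.01968 mol.
m = n·M = 0.01968 × 58.69 = 1.16 g.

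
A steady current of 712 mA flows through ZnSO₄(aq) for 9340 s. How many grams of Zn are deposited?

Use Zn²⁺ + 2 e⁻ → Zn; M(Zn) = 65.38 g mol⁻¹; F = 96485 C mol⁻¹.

Q = I·t = 0.7120 A × 9340.0 s = 6650 C.
n(e⁻) = Q/F = 6650 / 96485 = 0.06892 mol.
Zn²⁺ + 2 e⁻ → Zn, so n(Zn) = n(e⁻)/2 = 0.03446 mol.
m = n·M = 0.03446 × 65.38 = 2.25 g.

2.25 g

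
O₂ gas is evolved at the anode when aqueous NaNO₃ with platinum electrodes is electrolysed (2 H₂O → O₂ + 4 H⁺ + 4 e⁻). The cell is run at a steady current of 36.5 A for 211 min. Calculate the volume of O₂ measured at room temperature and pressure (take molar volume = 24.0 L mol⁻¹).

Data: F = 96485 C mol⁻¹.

28.7 L

Q = I·t = 36.50 A × 12660 s = 462100 C.
n(e⁻) = Q/F = 462100 / 96485 = 4.789 mol.
4 electrons are transferred per O₂ molecule, so n(O₂) = 4.789 / 4 = 1.197 mol.
V = n × V_m = 1.197 × 24.0 = 28.7 L.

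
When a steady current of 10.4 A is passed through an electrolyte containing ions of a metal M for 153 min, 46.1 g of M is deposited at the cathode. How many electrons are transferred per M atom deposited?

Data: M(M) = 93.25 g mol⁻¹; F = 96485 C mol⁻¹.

2

Q = I·t = 10.40 A × 9180.0 s = 95470 C, so n(e⁻) = 95470/96485 = 0.9895 mol.
n(M) deposited = 46.1 / 93.25 = 0.4944 mol.
Electrons per atom = n(e⁻)/n(M) = 0.9895 / 0.4944 = 2.00 ≈ 2, so the ion is M²⁺.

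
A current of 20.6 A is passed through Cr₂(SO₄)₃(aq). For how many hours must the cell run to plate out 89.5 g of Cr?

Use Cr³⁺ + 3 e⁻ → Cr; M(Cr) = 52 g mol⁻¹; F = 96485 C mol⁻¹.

6.72 h

n(Cr) = m/M = 89.5 / 52 = 1.721 mol.
Each Cr atom requires 3 electrons, so n(e⁻) = 3 × 1.721 = 5.163 mol.
Q = n(e⁻)·F = 5.163 × 96485 = 498200 C.
t = Q/I = 498200 / 20.60 A = 24180 s = 6.72 h.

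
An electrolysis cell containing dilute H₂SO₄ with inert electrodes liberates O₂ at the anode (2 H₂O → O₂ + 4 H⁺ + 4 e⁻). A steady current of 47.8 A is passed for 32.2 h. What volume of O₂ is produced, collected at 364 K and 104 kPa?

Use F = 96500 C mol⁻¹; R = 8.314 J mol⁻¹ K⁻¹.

418 L

Q = I·t = 47.80 A × 115920 s = 5541000 C.
n(e⁻) = Q/F = 5541000 / 96500 = 57.42 mol.
4 electrons are transferred per O₂ molecule, so n(O₂) = 57.42 / 4 = 14.35 mol.
V = nRT/P = (14.35 × 8.314 × 364) / (104 × 10³ Pa) = 0.418 m³ = 418 L.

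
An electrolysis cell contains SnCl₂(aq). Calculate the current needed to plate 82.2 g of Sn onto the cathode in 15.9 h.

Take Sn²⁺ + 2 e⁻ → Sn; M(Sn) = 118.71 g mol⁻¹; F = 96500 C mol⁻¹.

n(Sn) = 82.2 / 118.71 = 0.6924 mol.
n(e⁻) = 2 × 0.6924 = 1.385 mol.
Q = n(e⁻)·F = 1.385 × 96500 = 133600 C.
I = Q/t = 133600 / 57240 s = 2.33 A.

2.33 A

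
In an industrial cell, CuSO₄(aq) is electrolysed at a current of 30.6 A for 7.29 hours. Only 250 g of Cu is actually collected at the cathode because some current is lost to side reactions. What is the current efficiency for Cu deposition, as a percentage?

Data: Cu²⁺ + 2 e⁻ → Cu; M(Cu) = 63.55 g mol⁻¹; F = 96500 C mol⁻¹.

94.5 %

Q = I·t = 30.60 × 26244 = 803100 C; n(e⁻) = 803100/96500 = 8.322 mol.
Theoretical n(Cu) = n(e⁻)/2 = 4.161 mol, i.e. m_theo = 4.161 × 63.55 = 264.4 g.
Efficiency = m_actual / m_theo = 250 / 264.4 = 94.5 %.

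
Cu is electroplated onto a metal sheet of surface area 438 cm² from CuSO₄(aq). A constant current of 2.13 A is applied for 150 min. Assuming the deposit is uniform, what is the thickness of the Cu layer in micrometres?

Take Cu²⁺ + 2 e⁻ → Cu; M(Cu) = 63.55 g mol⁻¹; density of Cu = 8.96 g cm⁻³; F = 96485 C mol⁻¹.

16.1 μm

Q = I·t = 2.130 × 9000.0 = 19170 C; n(e⁻) = 0.1987 mol.
n(Cu) = n(e⁻)/2 = 0.09934 mol, so m = 0.09934 × 63.55 = 6.313 g.
Volume = m/ρ = 6.313 / 8.96 = 0.7046 cm³.
Thickness = V/A = 0.7046 / 438 = 0.00161 cm = 16.1 μm.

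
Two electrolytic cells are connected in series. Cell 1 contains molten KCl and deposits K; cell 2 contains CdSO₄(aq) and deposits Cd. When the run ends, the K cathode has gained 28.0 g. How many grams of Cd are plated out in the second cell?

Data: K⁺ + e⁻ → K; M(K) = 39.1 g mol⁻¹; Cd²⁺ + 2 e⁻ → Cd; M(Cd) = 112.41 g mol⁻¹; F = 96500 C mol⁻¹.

n(K) = 28.0 / 39.1 = 0.7161 mol.
Since K⁺ + e⁻ → K, n(e⁻) passed = 1 × 0.7161 = 0.7161 mol.
Cells in series carry the same charge, so the same 0.7161 mol of electrons passes through cell 2.
Cd²⁺ + 2 e⁻ → Cd, so n(Cd) = 0.7161 / 2 = 0.3581 mol.
m(Cd) = 0.3581 × 112.41 = 40.2 g.

40.2 g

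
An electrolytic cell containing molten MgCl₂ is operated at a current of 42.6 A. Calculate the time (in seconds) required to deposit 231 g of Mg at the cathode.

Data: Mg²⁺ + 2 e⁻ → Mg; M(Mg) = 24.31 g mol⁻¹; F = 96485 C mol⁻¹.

n(Mg) = m/M = 231 / 24.31 = 9.502 mol.
Each Mg atom requires 2 electrons, so n(e⁻) = 2 × 9.502 = 19.00 mol.
Q = n(e⁻)·F = 19.00 × 96485 = 1834000 C.
t = Q/I = 1834000 / 42.60 A = 43040 s.

43000 s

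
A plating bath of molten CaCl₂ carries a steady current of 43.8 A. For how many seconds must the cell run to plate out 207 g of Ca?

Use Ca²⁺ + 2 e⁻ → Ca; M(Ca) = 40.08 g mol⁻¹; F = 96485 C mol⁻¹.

n(Ca) = m/M = 207 / 40.08 = 5.165 mol.
Each Ca atom requires 2 electrons, so n(e⁻) = 2 × 5.165 = 10.33 mol.
Q = n(e⁻)·F = 10.33 × 96485 = 996600 C.
t = Q/I = 996600 / 43.80 A = 22750 s.

22800 s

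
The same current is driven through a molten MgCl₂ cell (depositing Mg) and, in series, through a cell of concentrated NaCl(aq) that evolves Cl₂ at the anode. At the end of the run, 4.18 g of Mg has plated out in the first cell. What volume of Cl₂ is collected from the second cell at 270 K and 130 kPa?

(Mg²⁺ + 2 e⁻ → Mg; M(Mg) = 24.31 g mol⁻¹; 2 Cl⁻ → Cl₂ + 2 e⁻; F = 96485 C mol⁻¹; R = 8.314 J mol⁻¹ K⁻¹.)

2.97 L

n(Mg) = 4.18 / 24.31 = 0.1719 mol, so n(e⁻) = 2 × 0.1719 = 0.3439 mol.
The cells are in series, so the same 0.3439 mol of electrons passes through the second cell.
2 Cl⁻ → Cl₂ + 2 e⁻ — 2 mol e⁻ per mol Cl₂, so n(Cl₂) = 0.3439/2 = 0.1719 mol.
V = nRT/P = (0.1719 × 8.314 × 270) / (130 × 10³) = 0.00297 m³ = 2.97 L.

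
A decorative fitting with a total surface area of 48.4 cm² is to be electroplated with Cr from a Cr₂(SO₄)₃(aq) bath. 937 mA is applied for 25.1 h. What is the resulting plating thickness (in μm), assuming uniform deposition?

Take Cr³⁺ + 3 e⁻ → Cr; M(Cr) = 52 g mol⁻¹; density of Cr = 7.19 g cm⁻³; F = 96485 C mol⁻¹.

437 μm

Q = I·t = 0.9370 × 90360 = 84670 C; n(e⁻) = 0.8775 mol.
n(Cr) = n(e⁻)/3 = 0.2925 mol, so m = 0.2925 × 52 = 15.21 g.
Volume = m/ρ = 15.21 / 7.19 = 2.115 cm³.
Thickness = V/A = 2.115 / 48.4 = 0.0437 cm = 437 μm.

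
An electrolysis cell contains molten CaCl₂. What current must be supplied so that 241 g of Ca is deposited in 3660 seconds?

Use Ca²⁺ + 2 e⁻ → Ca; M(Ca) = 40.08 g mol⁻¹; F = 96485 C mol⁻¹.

317 A

n(Ca) = 241 / 40.08 = 6.013 mol.
n(e⁻) = 2 × 6.013 = 12.03 mol.
Q = n(e⁻)·F = 12.03 × 96485 = 1160000 C.
I = Q/t = 1160000 / 3660.0 s = 317 A.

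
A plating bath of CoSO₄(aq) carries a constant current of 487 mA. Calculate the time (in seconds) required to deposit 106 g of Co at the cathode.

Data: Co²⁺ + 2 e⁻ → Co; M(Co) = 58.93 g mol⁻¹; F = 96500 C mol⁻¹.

n(Co) = m/M = 106 / 58.93 = 1.799 mol.
Each Co atom requires 2 electrons, so n(e⁻) = 2 × 1.799 = 3.597 mol.
Q = n(e⁻)·F = 3.597 × 96500 = 347200 C.
t = Q/I = 347200 / 0.4870 A = 712800 s.

7.13 × 10⁵ s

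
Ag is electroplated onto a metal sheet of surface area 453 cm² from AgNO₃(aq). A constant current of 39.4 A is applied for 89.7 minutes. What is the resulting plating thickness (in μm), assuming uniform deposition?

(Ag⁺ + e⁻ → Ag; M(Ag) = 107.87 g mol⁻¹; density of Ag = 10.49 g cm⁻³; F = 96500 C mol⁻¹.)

499 μm

Q = I·t = 39.40 × 5382.0 = 212100 C; n(e⁻) = 2.197 mol.
n(Ag) = n(e⁻)/1 = 2.197 mol, so m = 2.197 × 107.87 = 237.0 g.
Volume = m/ρ = 237.0 / 10.49 = 22.60 cm³.
Thickness = V/A = 22.60 / 453 = 0.0499 cm = 499 μm.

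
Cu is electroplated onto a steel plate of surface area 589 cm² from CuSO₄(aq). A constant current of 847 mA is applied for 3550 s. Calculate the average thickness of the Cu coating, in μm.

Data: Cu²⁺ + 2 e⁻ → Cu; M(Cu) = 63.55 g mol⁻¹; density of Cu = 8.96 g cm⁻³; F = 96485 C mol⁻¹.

Q = I·t = 0.8470 × 3550.0 = 3007 C; n(e⁻) = 0.03116 mol.
n(Cu) = n(e⁻)/2 = 0.01558 mol, so m = 0.01558 × 63.55 = 0.9902 g.
Volume = m/ρ = 0.9902 / 8.96 = 0.1105 cm³.
Thickness = V/A = 0.1105 / 589 = 1.88 × 10⁻⁴ cm = 1.88 μm.

1.88 μm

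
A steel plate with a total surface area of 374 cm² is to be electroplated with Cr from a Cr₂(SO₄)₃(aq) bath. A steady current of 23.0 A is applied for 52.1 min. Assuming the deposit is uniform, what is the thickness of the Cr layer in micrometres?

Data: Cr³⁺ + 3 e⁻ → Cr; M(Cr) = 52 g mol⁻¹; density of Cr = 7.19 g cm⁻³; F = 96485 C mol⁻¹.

48.0 μm

Q = I·t = 23.00 × 3126.0 = 71900 C; n(e⁻) = 0.7452 mol.
n(Cr) = n(e⁻)/3 = 0.2484 mol, so m = 0.2484 × 52 = 12.92 g.
Volume = m/ρ = 12.92 / 7.19 = 1.796 cm³.
Thickness = V/A = 1.796 / 374 = 0.00480 cm = 48.0 μm.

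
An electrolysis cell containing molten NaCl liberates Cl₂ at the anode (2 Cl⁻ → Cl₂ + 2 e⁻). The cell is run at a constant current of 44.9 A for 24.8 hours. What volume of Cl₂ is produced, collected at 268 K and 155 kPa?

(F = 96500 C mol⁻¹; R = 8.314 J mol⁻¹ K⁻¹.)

Q = I·t = 44.90 A × 89280 s = 4009000 C.
n(e⁻) = Q/F = 4009000 / 96500 = 41.54 mol.
2 electrons are transferred per Cl₂ molecule, so n(Cl₂) = 41.54 / 2 = 20.77 mol.
V = nRT/P = (20.77 × 8.314 × 268) / (155 × 10³ Pa) = 0.299 m³ = 299 L.

299 L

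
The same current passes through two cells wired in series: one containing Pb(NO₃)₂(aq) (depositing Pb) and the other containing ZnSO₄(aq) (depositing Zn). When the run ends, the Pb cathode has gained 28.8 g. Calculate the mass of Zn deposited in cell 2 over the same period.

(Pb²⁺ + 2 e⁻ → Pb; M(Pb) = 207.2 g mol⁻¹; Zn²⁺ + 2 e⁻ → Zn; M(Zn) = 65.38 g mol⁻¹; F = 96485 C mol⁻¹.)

n(Pb) = 28.8 / 207.2 = 0.1390 mol.
Since Pb²⁺ + 2 e⁻ → Pb, n(e⁻) passed = 2 × 0.1390 = 0.2780 mol.
Cells in series carry the same charge, so the same 0.2780 mol of electrons passes through cell 2.
Zn²⁺ + 2 e⁻ → Zn, so n(Zn) = 0.2780 / 2 = 0.1390 mol.
m(Zn) = 0.1390 × 65.38 = 9.09 g.

9.09 g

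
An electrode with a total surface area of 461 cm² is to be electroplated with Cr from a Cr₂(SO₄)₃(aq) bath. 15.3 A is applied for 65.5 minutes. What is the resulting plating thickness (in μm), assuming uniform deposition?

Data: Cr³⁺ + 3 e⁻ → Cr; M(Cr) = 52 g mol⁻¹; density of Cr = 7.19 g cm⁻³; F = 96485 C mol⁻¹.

32.6 μm

Q = I·t = 15.30 × 3930.0 = 60130 C; n(e⁻) = 0.6232 mol.
n(Cr) = n(e⁻)/3 = 0.2077 mol, so m = 0.2077 × 52 = 10.80 g.
Volume = m/ρ = 10.80 / 7.19 = 1.502 cm³.
Thickness = V/A = 1.502 / 461 = 0.00326 cm = 32.6 μm.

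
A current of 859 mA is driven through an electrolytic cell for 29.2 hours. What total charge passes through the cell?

90300 C

Q = I·t = 0.8590 A × 105120 s = 90300 C.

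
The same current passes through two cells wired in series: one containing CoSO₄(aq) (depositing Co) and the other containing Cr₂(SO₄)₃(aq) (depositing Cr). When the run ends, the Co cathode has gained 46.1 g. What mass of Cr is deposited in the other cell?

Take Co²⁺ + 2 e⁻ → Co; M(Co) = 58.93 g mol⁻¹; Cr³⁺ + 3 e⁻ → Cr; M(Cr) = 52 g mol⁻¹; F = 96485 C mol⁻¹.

27.1 g

n(Co) = 46.1 / 58.93 = 0.7823 mol.
Since Co²⁺ + 2 e⁻ → Co, n(e⁻) passed = 2 × 0.7823 = 1.565 mol.
Cells in series carry the same charge, so the same 1.565 mol of electrons passes through cell 2.
Cr³⁺ + 3 e⁻ → Cr, so n(Cr) = 1.565 / 3 = 0.5215 mol.
m(Cr) = 0.5215 × 52 = 27.1 g.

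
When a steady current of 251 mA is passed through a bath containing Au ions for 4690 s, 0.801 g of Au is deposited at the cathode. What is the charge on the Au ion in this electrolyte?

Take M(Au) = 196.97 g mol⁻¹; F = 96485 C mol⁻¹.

+3

Q = I·t = 0.2510 A × 4690.0 s = 1177 C, so n(e⁻) = 1177/96485 = 0.01220 mol.
n(Au) deposited = 0.801 / 196.97 = 0.004067 mol.
Electrons per atom = n(e⁻)/n(Au) = 0.01220 / 0.004067 = 3.00 ≈ 3, so the ion is Au³⁺.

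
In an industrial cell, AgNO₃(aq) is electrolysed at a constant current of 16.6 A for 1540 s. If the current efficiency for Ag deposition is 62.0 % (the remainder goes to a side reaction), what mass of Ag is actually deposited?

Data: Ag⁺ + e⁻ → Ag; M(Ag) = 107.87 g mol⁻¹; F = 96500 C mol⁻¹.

17.7 g

Q = I·t = 16.60 × 1540.0 = 25560 C.
n(e⁻) = 25560/96500 = 0.2649 mol; theoretically n(Ag) = 0.2649/1 = 0.2649 mol, m_theo = 28.58 g.
At 62.0 % efficiency, m_actual = 0.620 × 28.58 = 17.7 g.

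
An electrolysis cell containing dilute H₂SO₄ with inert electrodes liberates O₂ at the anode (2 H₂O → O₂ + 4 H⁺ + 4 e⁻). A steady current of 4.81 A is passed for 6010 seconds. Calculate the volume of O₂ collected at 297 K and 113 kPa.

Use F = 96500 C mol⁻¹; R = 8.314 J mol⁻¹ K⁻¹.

1.64 L

Q = I·t = 4.810 A × 6010.0 s = 28910 C.
n(e⁻) = Q/F = 28910 / 96500 = 0.2996 mol.
4 electrons are transferred per O₂ molecule, so n(O₂) = 0.2996 / 4 = 0.07489 mol.
V = nRT/P = (0.07489 × 8.314 × 297) / (113 × 10³ Pa) = 0.00164 m³ = 1.64 L.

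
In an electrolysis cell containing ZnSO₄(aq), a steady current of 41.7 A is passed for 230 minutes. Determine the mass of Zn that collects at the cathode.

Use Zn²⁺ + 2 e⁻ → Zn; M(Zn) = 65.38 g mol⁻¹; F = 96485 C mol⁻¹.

Q = I·t = 41.70 A × 13800 s = 575500 C.
n(e⁻) = Q/F = 575500 / 96485 = 5.964 mol.
Zn²⁺ + 2 e⁻ → Zn, so n(Zn) = n(e⁻)/2 = 2.982 mol.
m = n·M = 2.982 × 65.38 = 195 g.

195 g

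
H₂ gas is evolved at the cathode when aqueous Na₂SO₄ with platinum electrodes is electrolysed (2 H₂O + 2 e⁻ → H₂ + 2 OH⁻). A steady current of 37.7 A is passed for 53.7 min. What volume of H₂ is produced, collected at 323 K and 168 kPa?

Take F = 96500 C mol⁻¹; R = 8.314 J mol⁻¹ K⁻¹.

Q = I·t = 37.70 A × 3222.0 s = 121500 C.
n(e⁻) = Q/F = 121500 / 96500 = 1.259 mol.
2 electrons are transferred per H₂ molecule, so n(H₂) = 1.259 / 2 = 0.6294 mol.
V = nRT/P = (0.6294 × 8.314 × 323) / (168 × 10³ Pa) = 0.0101 m³ = 10.1 L.

10.1 L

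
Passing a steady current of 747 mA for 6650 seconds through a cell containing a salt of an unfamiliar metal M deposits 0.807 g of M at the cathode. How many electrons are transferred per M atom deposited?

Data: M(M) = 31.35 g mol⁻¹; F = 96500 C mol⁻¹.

Q = I·t = 0.7470 A × 6650.0 s = 4968 C, so n(e⁻) = 4968/96500 = 0.05148 mol.
n(M) deposited = 0.807 / 31.35 = 0.02574 mol.
Electrons per atom = n(e⁻)/n(M) = 0.05148 / 0.02574 = 2.00 ≈ 2, so the ion is M²⁺.

2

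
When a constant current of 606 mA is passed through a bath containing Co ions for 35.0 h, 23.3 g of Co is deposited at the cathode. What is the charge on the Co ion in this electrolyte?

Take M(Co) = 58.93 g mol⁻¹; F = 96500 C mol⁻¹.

+2

Q = I·t = 0.6060 A × 126000 s = 76360 C, so n(e⁻) = 76360/96500 = 0.7913 mol.
n(Co) deposited = 23.3 / 58.93 = 0.3954 mol.
Electrons per atom = n(e⁻)/n(Co) = 0.7913 / 0.3954 = 2.00 ≈ 2, so the ion is Co²⁺.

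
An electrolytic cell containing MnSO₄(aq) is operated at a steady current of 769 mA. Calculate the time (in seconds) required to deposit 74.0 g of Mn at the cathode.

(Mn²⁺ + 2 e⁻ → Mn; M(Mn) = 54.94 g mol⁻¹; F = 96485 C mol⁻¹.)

3.38 × 10⁵ s

n(Mn) = m/M = 74.0 / 54.94 = 1.347 mol.
Each Mn atom requires 2 electrons, so n(e⁻) = 2 × 1.347 = 2.694 mol.
Q = n(e⁻)·F = 2.694 × 96485 = 259900 C.
t = Q/I = 259900 / 0.7690 A = 338000 s.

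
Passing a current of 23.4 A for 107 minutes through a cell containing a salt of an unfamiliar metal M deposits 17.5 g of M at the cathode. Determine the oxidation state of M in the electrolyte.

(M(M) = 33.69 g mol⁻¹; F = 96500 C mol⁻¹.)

Q = I·t = 23.40 A × 6420.0 s = 150200 C, so n(e⁻) = 150200/96500 = 1.557 mol.
n(M) deposited = 17.5 / 33.69 = 0.5194 mol.
Electrons per atom = n(e⁻)/n(M) = 1.557 / 0.5194 = 3.00 ≈ 3, so the ion is M³⁺.

+3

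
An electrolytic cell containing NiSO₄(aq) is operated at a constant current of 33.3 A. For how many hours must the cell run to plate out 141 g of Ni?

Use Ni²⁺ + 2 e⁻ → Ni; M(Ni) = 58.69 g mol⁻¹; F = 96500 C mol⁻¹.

n(Ni) = m/M = 141 / 58.69 = 2.402 mol.
Each Ni atom requires 2 electrons, so n(e⁻) = 2 × 2.402 = 4.805 mol.
Q = n(e⁻)·F = 4.805 × 96500 = 463700 C.
t = Q/I = 463700 / 33.30 A = 13920 s = 3.87 h.

3.87 h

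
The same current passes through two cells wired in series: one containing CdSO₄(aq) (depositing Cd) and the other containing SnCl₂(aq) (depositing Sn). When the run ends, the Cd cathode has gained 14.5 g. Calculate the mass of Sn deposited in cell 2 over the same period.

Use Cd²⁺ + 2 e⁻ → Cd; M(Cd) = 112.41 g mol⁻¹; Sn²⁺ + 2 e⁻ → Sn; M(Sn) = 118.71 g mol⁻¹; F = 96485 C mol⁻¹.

15.3 g

n(Cd) = 14.5 / 112.41 = 0.1290 mol.
Since Cd²⁺ + 2 e⁻ → Cd, n(e⁻) passed = 2 × 0.1290 = 0.2580 mol.
Cells in series carry the same charge, so the same 0.2580 mol of electrons passes through cell 2.
Sn²⁺ + 2 e⁻ → Sn, so n(Sn) = 0.2580 / 2 = 0.1290 mol.
m(Sn) = 0.1290 × 118.71 = 15.3 g.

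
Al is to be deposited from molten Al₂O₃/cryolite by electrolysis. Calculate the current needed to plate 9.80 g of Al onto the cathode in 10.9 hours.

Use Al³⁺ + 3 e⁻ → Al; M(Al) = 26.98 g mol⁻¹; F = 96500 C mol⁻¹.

2.68 A

n(Al) = 9.80 / 26.98 = 0.3632 mol.
n(e⁻) = 3 × 0.3632 = 1.090 mol.
Q = n(e⁻)·F = 1.090 × 96500 = 105200 C.
I = Q/t = 105200 / 39240 s = 2.68 A.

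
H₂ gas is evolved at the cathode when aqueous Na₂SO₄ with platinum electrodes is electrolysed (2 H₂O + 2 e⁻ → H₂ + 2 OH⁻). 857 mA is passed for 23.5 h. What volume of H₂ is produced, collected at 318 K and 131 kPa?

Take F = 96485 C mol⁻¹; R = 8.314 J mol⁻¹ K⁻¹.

Q = I·t = 0.8570 A × 84600 s = 72500 C.
n(e⁻) = Q/F = 72500 / 96485 = 0.7514 mol.
2 electrons are transferred per H₂ molecule, so n(H₂) = 0.7514 / 2 = 0.3757 mol.
V = nRT/P = (0.3757 × 8.314 × 318) / (131 × 10³ Pa) = 0.00758 m³ = 7.58 L.

7.58 L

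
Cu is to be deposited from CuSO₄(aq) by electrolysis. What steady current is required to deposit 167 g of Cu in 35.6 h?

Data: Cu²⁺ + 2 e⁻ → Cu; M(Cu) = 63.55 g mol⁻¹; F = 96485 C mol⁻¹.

3.96 A

n(Cu) = 167 / 63.55 = 2.628 mol.
n(e⁻) = 2 × 2.628 = 5.256 mol.
Q = n(e⁻)·F = 5.256 × 96485 = 507100 C.
I = Q/t = 507100 / 128160 s = 3.96 A.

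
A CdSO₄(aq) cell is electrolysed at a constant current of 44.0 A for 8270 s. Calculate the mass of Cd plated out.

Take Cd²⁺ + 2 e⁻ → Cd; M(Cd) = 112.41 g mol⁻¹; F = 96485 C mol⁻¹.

Q = I·t = 44.00 A × 8270.0 s = 363900 C.
n(e⁻) = Q/F = 363900 / 96485 = 3.771 mol.
Cd²⁺ + 2 e⁻ → Cd, so n(Cd) = n(e⁻)/2 = 1.886 mol.
m = n·M = 1.886 × 112.41 = 212 g.

212 g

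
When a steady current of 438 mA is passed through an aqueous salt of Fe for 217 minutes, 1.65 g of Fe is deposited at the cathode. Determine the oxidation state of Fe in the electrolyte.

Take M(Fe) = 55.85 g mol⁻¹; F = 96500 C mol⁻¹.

+2

Q = I·t = 0.4380 A × 13020 s = 5703 C, so n(e⁻) = 5703/96500 = 0.05910 mol.
n(Fe) deposited = 1.65 / 55.85 = 0.02954 mol.
Electrons per atom = n(e⁻)/n(Fe) = 0.05910 / 0.02954 = 2.00 ≈ 2, so the ion is Fe²⁺.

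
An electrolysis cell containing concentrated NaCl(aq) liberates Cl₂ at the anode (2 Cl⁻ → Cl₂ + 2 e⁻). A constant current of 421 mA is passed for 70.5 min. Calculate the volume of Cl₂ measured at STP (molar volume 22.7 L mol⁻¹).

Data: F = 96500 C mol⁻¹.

Q = I·t = 0.4210 A × 4230.0 s = 1781 C.
n(e⁻) = Q/F = 1781 / 96500 = 0.01845 mol.
2 electrons are transferred per Cl₂ molecule, so n(Cl₂) = 0.01845 / 2 = 0.009227 mol.
V = n × V_m = 0.009227 × 22.7 = 0.209 L.

0.209 L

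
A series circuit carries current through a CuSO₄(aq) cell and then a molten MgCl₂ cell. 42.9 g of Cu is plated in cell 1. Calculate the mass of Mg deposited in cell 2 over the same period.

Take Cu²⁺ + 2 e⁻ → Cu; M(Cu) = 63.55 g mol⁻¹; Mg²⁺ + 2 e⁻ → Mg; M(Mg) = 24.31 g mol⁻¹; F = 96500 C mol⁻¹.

16.4 g

n(Cu) = 42.9 / 63.55 = 0.6751 mol.
Since Cu²⁺ + 2 e⁻ → Cu, n(e⁻) passed = 2 × 0.6751 = 1.350 mol.
Cells in series carry the same charge, so the same 1.350 mol of electrons passes through cell 2.
Mg²⁺ + 2 e⁻ → Mg, so n(Mg) = 1.350 / 2 = 0.6751 mol.
m(Mg) = 0.6751 × 24.31 = 16.4 g.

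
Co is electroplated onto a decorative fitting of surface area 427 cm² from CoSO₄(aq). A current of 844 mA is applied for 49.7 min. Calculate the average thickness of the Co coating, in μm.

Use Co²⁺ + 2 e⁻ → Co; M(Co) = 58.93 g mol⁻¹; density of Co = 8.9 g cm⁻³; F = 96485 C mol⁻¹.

2.02 μm

Q = I·t = 0.8440 × 2982.0 = 2517 C; n(e⁻) = 0.02608 mol.
n(Co) = n(e⁻)/2 = 0.01304 mol, so m = 0.01304 × 58.93 = 0.7686 g.
Volume = m/ρ = 0.7686 / 8.9 = 0.08636 cm³.
Thickness = V/A = 0.08636 / 427 = 2.02 × 10⁻⁴ cm = 2.02 μm.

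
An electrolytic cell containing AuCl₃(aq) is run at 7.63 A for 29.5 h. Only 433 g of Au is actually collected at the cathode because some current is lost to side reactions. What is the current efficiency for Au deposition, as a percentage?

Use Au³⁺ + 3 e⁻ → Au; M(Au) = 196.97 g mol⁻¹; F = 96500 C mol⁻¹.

78.5 %

Q = I·t = 7.630 × 106200 = 810300 C; n(e⁻) = 810300/96500 = 8.397 mol.
Theoretical n(Au) = n(e⁻)/3 = 2.799 mol, i.e. m_theo = 2.799 × 196.97 = 551.3 g.
Efficiency = m_actual / m_theo = 433 / 551.3 = 78.5 %.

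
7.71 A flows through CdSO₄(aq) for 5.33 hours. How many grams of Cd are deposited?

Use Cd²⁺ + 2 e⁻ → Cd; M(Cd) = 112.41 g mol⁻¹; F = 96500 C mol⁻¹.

Q = I·t = 7.710 A × 19188 s = 147900 C.
n(e⁻) = Q/F = 147900 / 96500 = 1.533 mol.
Cd²⁺ + 2 e⁻ → Cd, so n(Cd) = n(e⁻)/2 = 0.7665 mol.
m = n·M = 0.7665 × 112.41 = 86.2 g.

86.2 g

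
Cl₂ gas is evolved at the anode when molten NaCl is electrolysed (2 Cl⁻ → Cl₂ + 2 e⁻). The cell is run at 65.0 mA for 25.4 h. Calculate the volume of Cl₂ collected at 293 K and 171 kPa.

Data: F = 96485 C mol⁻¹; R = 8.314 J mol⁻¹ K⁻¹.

Q = I·t = 0.06500 A × 91440 s = 5944 C.
n(e⁻) = Q/F = 5944 / 96485 = 0.06160 mol.
2 electrons are transferred per Cl₂ molecule, so n(Cl₂) = 0.06160 / 2 = 0.03080 mol.
V = nRT/P = (0.03080 × 8.314 × 293) / (171 × 10³ Pa) = 4.39 × 10⁻⁴ m³ = 0.439 L.

0.439 L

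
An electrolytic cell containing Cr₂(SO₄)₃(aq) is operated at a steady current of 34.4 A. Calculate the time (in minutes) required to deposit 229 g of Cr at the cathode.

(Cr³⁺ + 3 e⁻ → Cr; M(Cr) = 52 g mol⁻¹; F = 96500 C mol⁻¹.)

n(Cr) = m/M = 229 / 52 = 4.404 mol.
Each Cr atom requires 3 electrons, so n(e⁻) = 3 × 4.404 = 13.21 mol.
Q = n(e⁻)·F = 13.21 × 96500 = 1275000 C.
t = Q/I = 1275000 / 34.40 A = 37060 s = 618 min.

618 min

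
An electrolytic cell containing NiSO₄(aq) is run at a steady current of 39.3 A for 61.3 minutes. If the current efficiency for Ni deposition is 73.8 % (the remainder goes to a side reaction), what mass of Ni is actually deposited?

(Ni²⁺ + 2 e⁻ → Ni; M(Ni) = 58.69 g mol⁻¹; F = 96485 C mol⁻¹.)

Q = I·t = 39.30 × 3678.0 = 144500 C.
n(e⁻) = 144500/96485 = 1.498 mol; theoretically n(Ni) = 1.498/2 = 0.7491 mol, m_theo = 43.96 g.
At 73.8 % efficiency, m_actual = 0.738 × 43.96 = 32.4 g.

32.4 g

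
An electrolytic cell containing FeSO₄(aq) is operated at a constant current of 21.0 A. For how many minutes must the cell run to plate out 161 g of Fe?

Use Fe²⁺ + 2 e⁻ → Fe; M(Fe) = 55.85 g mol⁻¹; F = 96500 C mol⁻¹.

442 min

n(Fe) = m/M = 161 / 55.85 = 2.883 mol.
Each Fe atom requires 2 electrons, so n(e⁻) = 2 × 2.883 = 5.765 mol.
Q = n(e⁻)·F = 5.765 × 96500 = 556400 C.
t = Q/I = 556400 / 21.00 A = 26490 s = 442 min.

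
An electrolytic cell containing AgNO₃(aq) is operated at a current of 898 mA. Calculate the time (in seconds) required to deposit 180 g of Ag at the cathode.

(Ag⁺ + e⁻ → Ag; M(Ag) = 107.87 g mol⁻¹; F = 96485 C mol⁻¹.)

n(Ag) = m/M = 180 / 107.87 = 1.669 mol.
Each Ag atom requires 1 electron, so n(e⁻) = 1 × 1.669 = 1.669 mol.
Q = n(e⁻)·F = 1.669 × 96485 = 161000 C.
t = Q/I = 161000 / 0.8980 A = 179300 s.

1.79 × 10⁵ s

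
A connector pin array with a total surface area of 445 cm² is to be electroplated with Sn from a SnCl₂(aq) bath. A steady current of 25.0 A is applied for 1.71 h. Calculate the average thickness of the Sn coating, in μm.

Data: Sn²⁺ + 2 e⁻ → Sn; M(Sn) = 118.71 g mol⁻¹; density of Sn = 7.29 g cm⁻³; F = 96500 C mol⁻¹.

292 μm

Q = I·t = 25.00 × 6156.0 = 153900 C; n(e⁻) = 1.595 mol.
n(Sn) = n(e⁻)/2 = 0.7974 mol, so m = 0.7974 × 118.71 = 94.66 g.
Volume = m/ρ = 94.66 / 7.29 = 12.98 cm³.
Thickness = V/A = 12.98 / 445 = 0.0292 cm = 292 μm.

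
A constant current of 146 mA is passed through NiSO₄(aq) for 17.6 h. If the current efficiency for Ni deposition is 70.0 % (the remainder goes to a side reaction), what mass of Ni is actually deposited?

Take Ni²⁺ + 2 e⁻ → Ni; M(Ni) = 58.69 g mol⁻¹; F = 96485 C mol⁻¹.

Q = I·t = 0.1460 × 63360 = 9251 C.
n(e⁻) = 9251/96485 = 0.09588 mol; theoretically n(Ni) = 0.09588/2 = 0.04794 mol, m_theo = 2.813 g.
At 70.0 % efficiency, m_actual = 0.700 × 2.813 = 1.97 g.

1.97 g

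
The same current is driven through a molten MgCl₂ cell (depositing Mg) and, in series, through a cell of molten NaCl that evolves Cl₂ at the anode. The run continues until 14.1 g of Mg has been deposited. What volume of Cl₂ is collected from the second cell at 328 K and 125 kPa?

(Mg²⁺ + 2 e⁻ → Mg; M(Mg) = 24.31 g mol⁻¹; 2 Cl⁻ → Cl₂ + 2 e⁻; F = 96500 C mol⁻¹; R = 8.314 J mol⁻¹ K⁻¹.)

n(Mg) = 14.1 / 24.31 = 0.5800 mol, so n(e⁻) = 2 × 0.5800 = 1.160 mol.
The cells are in series, so the same 1.160 mol of electrons passes through the second cell.
2 Cl⁻ → Cl₂ + 2 e⁻ — 2 mol e⁻ per mol Cl₂, so n(Cl₂) = 1.160/2 = 0.5800 mol.
V = nRT/P = (0.5800 × 8.314 × 328) / (125 × 10³) = 0.0127 m³ = 12.7 L.

12.7 L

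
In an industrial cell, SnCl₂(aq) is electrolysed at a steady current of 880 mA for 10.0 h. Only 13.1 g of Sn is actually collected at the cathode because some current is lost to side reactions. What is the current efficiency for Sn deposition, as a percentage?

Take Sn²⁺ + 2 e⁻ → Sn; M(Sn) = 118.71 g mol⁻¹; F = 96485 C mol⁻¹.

Q = I·t = 0.8800 × 36000 = 31680 C; n(e⁻) = 31680/96485 = 0.3283 mol.
Theoretical n(Sn) = n(e⁻)/2 = 0.1642 mol, i.e. m_theo = 0.1642 × 118.71 = 19.49 g.
Efficiency = m_actual / m_theo = 13.1 / 19.49 = 67.2 %.

67.2 %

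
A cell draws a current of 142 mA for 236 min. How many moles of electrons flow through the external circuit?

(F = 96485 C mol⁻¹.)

0.0208 mol

Q = I·t = 0.1420 A × 14160 s = 2011 C.
n(e⁻) = Q/F = 2011 / 96485 = 0.0208 mol.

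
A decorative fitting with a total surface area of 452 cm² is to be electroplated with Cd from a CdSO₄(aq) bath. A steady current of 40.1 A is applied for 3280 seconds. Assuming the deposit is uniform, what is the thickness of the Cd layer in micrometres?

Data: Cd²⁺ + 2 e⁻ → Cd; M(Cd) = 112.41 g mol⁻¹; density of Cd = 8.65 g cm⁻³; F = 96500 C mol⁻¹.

Q = I·t = 40.10 × 3280.0 = 131500 C; n(e⁻) = 1.363 mol.
n(Cd) = n(e⁻)/2 = 0.6815 mol, so m = 0.6815 × 112.41 = 76.61 g.
Volume = m/ρ = 76.61 / 8.65 = 8.856 cm³.
Thickness = V/A = 8.856 / 452 = 0.0196 cm = 196 μm.

196 μm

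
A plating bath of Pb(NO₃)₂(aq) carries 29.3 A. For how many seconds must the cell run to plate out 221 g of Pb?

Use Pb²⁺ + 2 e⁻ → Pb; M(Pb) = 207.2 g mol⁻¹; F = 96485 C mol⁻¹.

7020 s

n(Pb) = m/M = 221 / 207.2 = 1.067 mol.
Each Pb atom requires 2 electrons, so n(e⁻) = 2 × 1.067 = 2.133 mol.
Q = n(e⁻)·F = 2.133 × 96485 = 205800 C.
t = Q/I = 205800 / 29.30 A = 7025 s.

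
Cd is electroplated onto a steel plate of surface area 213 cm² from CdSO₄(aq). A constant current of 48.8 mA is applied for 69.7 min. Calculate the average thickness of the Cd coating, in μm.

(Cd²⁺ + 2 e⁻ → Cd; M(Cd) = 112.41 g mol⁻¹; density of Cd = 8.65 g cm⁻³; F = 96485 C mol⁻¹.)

0.645 μm

Q = I·t = 0.04880 × 4182.0 = 204.1 C; n(e⁻) = 0.002115 mol.
n(Cd) = n(e⁻)/2 = 0.001058 mol, so m = 0.001058 × 112.41 = 0.1189 g.
Volume = m/ρ = 0.1189 / 8.65 = 0.01374 cm³.
Thickness = V/A = 0.01374 / 213 = 6.45 × 10⁻⁵ cm = 0.645 μm.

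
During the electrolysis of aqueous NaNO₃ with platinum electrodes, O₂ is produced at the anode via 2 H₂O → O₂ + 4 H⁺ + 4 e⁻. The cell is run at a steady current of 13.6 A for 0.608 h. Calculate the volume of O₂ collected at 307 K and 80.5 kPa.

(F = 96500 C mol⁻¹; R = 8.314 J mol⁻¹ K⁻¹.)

2.45 L

Q = I·t = 13.60 A × 2188.8 s = 29770 C.
n(e⁻) = Q/F = 29770 / 96500 = 0.3085 mol.
4 electrons are transferred per O₂ molecule, so n(O₂) = 0.3085 / 4 = 0.07712 mol.
V = nRT/P = (0.07712 × 8.314 × 307) / (80.5 × 10³ Pa) = 0.00245 m³ = 2.45 L.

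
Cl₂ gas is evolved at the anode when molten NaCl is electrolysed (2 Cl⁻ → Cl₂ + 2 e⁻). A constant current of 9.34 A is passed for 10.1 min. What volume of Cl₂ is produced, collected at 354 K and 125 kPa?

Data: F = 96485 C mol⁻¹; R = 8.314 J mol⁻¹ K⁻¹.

0.691 L

Q = I·t = 9.340 A × 606.00 s = 5660 C.
n(e⁻) = Q/F = 5660 / 96485 = 0.05866 mol.
2 electrons are transferred per Cl₂ molecule, so n(Cl₂) = 0.05866 / 2 = 0.02933 mol.
V = nRT/P = (0.02933 × 8.314 × 354) / (125 × 10³ Pa) = 6.91 × 10⁻⁴ m³ = 0.691 L.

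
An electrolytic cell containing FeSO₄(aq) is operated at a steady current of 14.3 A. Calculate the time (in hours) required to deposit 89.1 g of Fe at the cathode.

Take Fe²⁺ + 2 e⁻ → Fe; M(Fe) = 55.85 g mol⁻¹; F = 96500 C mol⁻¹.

n(Fe) = m/M = 89.1 / 55.85 = 1.595 mol.
Each Fe atom requires 2 electrons, so n(e⁻) = 2 × 1.595 = 3.191 mol.
Q = n(e⁻)·F = 3.191 × 96500 = 307900 C.
t = Q/I = 307900 / 14.30 A = 21530 s = 5.98 h.

5.98 h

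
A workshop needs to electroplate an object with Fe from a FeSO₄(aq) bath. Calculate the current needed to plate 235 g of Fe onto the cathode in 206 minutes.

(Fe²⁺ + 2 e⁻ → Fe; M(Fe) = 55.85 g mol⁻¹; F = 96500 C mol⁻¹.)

n(Fe) = 235 / 55.85 = 4.208 mol.
n(e⁻) = 2 × 4.208 = 8.415 mol.
Q = n(e⁻)·F = 8.415 × 96500 = 812100 C.
I = Q/t = 812100 / 12360 s = 65.7 A.

65.7 A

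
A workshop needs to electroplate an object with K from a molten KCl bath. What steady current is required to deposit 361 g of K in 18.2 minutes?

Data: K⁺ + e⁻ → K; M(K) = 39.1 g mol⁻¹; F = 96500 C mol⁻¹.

816 A

n(K) = 361 / 39.1 = 9.233 mol.
n(e⁻) = 1 × 9.233 = 9.233 mol.
Q = n(e⁻)·F = 9.233 × 96500 = 891000 C.
I = Q/t = 891000 / 1092.0 s = 816 A.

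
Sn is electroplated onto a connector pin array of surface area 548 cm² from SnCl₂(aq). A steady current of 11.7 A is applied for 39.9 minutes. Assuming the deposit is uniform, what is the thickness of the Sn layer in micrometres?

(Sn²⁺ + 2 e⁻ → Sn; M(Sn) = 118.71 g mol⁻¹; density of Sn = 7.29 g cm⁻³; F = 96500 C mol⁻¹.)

Q = I·t = 11.70 × 2394.0 = 28010 C; n(e⁻) = 0.2903 mol.
n(Sn) = n(e⁻)/2 = 0.1451 mol, so m = 0.1451 × 118.71 = 17.23 g.
Volume = m/ρ = 17.23 / 7.29 = 2.363 cm³.
Thickness = V/A = 2.363 / 548 = 0.00431 cm = 43.1 μm.

43.1 μm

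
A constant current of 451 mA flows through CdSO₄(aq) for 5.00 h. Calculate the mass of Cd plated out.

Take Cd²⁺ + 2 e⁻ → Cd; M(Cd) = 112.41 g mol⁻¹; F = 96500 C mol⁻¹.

4.73 g

Q = I·t = 0.4510 A × 18000 s = 8118 C.
n(e⁻) = Q/F = 8118 / 96500 = 0.08412 mol.
Cd²⁺ + 2 e⁻ → Cd, so n(Cd) = n(e⁻)/2 = 0.04206 mol.
m = n·M = 0.04206 × 112.41 = 4.73 g.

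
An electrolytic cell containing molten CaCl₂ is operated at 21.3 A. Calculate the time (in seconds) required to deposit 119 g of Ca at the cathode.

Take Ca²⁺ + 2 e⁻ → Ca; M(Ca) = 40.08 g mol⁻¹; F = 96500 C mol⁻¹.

n(Ca) = m/M = 119 / 40.08 = 2.969 mol.
Each Ca atom requires 2 electrons, so n(e⁻) = 2 × 2.969 = 5.938 mol.
Q = n(e⁻)·F = 5.938 × 96500 = 573000 C.
t = Q/I = 573000 / 21.30 A = 26900 s.

26900 s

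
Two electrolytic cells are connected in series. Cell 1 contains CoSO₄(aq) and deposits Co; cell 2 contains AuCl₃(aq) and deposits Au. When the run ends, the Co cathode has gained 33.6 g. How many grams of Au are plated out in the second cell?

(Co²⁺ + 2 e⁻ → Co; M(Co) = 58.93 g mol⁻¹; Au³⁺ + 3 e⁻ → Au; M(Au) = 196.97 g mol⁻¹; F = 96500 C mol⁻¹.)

n(Co) = 33.6 / 58.93 = 0.5702 mol.
Since Co²⁺ + 2 e⁻ → Co, n(e⁻) passed = 2 × 0.5702 = 1.140 mol.
Cells in series carry the same charge, so the same 1.140 mol of electrons passes through cell 2.
Au³⁺ + 3 e⁻ → Au, so n(Au) = 1.140 / 3 = 0.3801 mol.
m(Au) = 0.3801 × 196.97 = 74.9 g.

74.9 g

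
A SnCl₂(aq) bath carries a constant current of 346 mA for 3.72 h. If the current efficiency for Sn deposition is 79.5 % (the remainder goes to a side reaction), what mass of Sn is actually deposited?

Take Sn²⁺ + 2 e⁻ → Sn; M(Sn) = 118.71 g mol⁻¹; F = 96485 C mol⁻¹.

Q = I·t = 0.3460 × 13392 = 4634 C.
n(e⁻) = 4634/96485 = 0.04802 mol; theoretically n(Sn) = 0.04802/2 = 0.02401 mol, m_theo = 2.850 g.
At 79.5 % efficiency, m_actual = 0.795 × 2.850 = 2.27 g.

2.27 g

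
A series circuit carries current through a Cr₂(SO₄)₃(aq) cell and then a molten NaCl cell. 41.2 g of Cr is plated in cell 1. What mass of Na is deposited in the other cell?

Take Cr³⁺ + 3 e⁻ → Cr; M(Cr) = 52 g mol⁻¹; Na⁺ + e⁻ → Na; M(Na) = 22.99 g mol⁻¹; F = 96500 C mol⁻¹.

n(Cr) = 41.2 / 52 = 0.7923 mol.
Since Cr³⁺ + 3 e⁻ → Cr, n(e⁻) passed = 3 × 0.7923 = 2.377 mol.
Cells in series carry the same charge, so the same 2.377 mol of electrons passes through cell 2.
Na⁺ + e⁻ → Na, so n(Na) = 2.377 / 1 = 2.377 mol.
m(Na) = 2.377 × 22.99 = 54.6 g.

54.6 g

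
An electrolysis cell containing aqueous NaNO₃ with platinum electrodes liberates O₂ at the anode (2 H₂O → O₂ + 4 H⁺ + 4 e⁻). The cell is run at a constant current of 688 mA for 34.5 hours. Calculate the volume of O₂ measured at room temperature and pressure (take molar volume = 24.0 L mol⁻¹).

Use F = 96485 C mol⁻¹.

Q = I·t = 0.6880 A × 124200 s = 85450 C.
n(e⁻) = Q/F = 85450 / 96485 = 0.8856 mol.
4 electrons are transferred per O₂ molecule, so n(O₂) = 0.8856 / 4 = 0.2214 mol.
V = n × V_m = 0.2214 × 24.0 = 5.31 L.

5.31 L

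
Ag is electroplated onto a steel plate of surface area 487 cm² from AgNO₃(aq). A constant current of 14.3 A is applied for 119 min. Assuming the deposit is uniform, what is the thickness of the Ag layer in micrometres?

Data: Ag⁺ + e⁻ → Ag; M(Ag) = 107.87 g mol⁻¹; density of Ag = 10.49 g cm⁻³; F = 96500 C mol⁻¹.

Q = I·t = 14.30 × 7140.0 = 102100 C; n(e⁻) = 1.058 mol.
n(Ag) = n(e⁻)/1 = 1.058 mol, so m = 1.058 × 107.87 = 114.1 g.
Volume = m/ρ = 114.1 / 10.49 = 10.88 cm³.
Thickness = V/A = 10.88 / 487 = 0.0223 cm = 223 μm.

223 μm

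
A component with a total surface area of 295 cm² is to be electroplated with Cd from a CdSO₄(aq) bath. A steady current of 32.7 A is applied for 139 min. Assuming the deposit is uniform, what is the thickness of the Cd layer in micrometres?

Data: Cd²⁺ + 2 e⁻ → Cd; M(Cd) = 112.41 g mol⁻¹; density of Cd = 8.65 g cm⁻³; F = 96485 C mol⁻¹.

623 μm

Q = I·t = 32.70 × 8340.0 = 272700 C; n(e⁻) = 2.827 mol.
n(Cd) = n(e⁻)/2 = 1.413 mol, so m = 1.413 × 112.41 = 158.9 g.
Volume = m/ρ = 158.9 / 8.65 = 18.37 cm³.
Thickness = V/A = 18.37 / 295 = 0.0623 cm = 623 μm.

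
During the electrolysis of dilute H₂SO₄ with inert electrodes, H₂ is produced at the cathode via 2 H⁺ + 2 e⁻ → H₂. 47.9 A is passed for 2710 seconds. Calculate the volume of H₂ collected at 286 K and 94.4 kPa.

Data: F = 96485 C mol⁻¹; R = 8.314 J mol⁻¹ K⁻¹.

Q = I·t = 47.90 A × 2710.0 s = 129800 C.
n(e⁻) = Q/F = 129800 / 96485 = 1.345 mol.
2 electrons are transferred per H₂ molecule, so n(H₂) = 1.345 / 2 = 0.6727 mol.
V = nRT/P = (0.6727 × 8.314 × 286) / (94.4 × 10³ Pa) = 0.0169 m³ = 16.9 L.

16.9 L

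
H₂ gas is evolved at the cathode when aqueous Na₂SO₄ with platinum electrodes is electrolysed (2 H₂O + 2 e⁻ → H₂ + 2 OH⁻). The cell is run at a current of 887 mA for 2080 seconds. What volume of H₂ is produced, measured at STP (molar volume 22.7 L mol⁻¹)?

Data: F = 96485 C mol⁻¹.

Q = I·t = 0.8870 A × 2080.0 s = 1845 C.
n(e⁻) = Q/F = 1845 / 96485 = 0.01912 mol.
2 electrons are transferred per H₂ molecule, so n(H₂) = 0.01912 / 2 = 0.009561 mol.
V = n × V_m = 0.009561 × 22.7 = 0.217 L.

0.217 L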